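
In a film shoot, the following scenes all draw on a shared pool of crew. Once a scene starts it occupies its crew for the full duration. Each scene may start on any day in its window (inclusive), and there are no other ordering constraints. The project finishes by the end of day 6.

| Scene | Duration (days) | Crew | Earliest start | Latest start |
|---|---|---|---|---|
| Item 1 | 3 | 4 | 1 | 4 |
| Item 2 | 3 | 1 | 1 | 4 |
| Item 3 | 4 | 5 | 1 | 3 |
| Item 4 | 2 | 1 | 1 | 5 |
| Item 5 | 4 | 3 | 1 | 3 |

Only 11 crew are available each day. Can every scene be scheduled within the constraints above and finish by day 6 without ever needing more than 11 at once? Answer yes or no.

no

The minimum achievable peak is 12; 11 < 12, so no feasible schedule stays within the cap.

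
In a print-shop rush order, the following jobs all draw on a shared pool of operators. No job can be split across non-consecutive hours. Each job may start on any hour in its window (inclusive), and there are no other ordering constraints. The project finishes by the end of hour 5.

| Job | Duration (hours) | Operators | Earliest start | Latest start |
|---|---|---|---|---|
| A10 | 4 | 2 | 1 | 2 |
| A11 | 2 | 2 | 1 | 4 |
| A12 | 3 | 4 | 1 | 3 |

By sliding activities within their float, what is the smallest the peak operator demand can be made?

6

Early-start (A10@1, A11@1, A12@1) gives peak 8: h1:8  h2:8  h3:6  h4:2  h5:0.
Shift A12→3.
Schedule A10@1, A11@1, A12@3: h1:4  h2:4  h3:6  h4:6  h5:4 — peak 6.
No arrangement of the 24 feasible schedules does better.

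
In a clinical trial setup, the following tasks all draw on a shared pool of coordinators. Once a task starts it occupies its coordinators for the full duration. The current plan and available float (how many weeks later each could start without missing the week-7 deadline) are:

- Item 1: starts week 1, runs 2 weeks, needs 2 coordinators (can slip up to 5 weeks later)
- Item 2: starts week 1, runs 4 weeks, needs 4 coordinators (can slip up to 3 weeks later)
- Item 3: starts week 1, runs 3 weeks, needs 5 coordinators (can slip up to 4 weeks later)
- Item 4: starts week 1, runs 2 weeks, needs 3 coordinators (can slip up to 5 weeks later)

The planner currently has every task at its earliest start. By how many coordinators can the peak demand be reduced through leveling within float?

7

Early-start peak: w1:14  w2:14  w3:9  w4:4  w5:0  w6:0  w7:0 ⇒ 14.
Leveled (Item 1@1, Item 2@1, Item 3@5, Item 4@3): w1:6  w2:6  w3:7  w4:7  w5:5  w6:5  w7:5 ⇒ 7.
Reduction 14 − 7 = 7.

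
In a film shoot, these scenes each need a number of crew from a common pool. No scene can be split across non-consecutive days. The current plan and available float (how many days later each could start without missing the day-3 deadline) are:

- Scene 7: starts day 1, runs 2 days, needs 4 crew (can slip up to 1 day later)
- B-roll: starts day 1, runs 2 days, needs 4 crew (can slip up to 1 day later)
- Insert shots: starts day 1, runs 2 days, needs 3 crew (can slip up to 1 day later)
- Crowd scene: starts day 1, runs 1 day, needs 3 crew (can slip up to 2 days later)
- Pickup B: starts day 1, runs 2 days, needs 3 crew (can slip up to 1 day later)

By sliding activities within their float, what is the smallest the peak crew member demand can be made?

14

Early-start (Scene 7@1, B-roll@1, Insert shots@1, Crowd scene@1, Pickup B@1) gives peak 17: d1:17  d2:14  d3:0.
Shift Pickup B→2.
Schedule Scene 7@1, B-roll@1, Insert shots@1, Crowd scene@1, Pickup B@2: d1:14  d2:14  d3:3 — peak 14.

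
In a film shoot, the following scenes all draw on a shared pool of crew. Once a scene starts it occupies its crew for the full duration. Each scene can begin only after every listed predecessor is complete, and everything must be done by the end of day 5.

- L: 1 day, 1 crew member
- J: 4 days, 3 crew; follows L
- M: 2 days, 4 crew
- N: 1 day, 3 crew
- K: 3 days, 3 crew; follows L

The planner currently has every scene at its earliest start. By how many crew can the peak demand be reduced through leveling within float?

Early-start peak: d1:8  d2:10  d3:6  d4:6  d5:3 ⇒ 10.
Leveled (L@1, J@2, M@1, N@1, K@3): d1:8  d2:7  d3:6  d4:6  d5:6 ⇒ 8.
Reduction 10 − 8 = 2.

2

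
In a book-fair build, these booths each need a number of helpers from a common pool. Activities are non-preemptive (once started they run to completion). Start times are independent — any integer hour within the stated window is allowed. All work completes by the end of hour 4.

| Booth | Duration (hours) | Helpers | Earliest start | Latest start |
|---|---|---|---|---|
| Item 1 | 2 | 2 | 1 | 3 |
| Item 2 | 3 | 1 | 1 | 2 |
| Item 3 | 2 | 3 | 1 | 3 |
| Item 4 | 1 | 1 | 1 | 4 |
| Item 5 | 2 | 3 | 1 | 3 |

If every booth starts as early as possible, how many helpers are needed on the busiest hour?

Early-start schedule: Item 1@1, Item 2@1, Item 3@1, Item 4@1, Item 5@1.
Load per hour: hour 1: 10, hour 2: 9, hour 3: 1, hour 4: 0.
Peak is 10.

10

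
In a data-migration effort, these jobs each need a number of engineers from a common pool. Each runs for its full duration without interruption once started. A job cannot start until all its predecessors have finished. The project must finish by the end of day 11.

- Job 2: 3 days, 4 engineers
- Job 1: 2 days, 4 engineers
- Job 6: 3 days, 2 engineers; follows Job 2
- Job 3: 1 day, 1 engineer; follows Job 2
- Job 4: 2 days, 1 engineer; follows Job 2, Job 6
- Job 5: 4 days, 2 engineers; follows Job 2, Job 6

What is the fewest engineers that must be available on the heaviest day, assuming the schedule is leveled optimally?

6

Early-start (Job 2@1, Job 1@1, Job 6@4, Job 3@4, Job 4@7, Job 5@7) gives peak 8: d1:8  d2:8  d3:4  d4:3  d5:2  d6:2  d7:3  d8:3  d9:2  d10:2  d11:0.
Shift Job 1→4, Job 3→6.
Schedule Job 2@1, Job 1@4, Job 6@4, Job 3@6, Job 4@7, Job 5@7: d1:4  d2:4  d3:4  d4:6  d5:6  d6:3  d7:3  d8:3  d9:2  d10:2  d11:0 — peak 6.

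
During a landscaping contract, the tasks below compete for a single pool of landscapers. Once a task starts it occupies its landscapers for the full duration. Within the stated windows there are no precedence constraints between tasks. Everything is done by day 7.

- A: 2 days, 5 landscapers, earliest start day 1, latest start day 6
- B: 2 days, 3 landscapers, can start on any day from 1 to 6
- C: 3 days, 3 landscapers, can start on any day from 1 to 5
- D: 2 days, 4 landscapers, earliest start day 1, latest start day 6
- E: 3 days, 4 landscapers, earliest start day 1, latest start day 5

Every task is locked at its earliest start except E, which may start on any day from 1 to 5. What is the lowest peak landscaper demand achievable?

15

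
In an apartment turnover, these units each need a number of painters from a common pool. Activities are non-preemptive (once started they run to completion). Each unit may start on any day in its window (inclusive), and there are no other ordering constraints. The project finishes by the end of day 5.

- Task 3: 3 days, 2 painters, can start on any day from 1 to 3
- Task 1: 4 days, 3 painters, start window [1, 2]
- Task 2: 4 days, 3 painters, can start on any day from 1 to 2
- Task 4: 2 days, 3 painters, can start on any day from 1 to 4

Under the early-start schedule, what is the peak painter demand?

11

Early-start schedule: Task 3@1, Task 1@1, Task 2@1, Task 4@1.
Load per day: day 1: 11, day 2: 11, day 3: 8, day 4: 6, day 5: 0.
Peak is 11.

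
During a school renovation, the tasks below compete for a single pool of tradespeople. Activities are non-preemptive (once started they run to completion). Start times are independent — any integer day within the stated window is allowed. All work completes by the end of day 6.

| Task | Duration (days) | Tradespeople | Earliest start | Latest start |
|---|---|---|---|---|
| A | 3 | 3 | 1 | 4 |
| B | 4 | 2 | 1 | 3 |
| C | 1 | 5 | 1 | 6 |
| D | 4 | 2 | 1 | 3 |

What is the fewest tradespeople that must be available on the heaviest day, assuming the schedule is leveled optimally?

7

Early-start (A@1, B@1, C@1, D@1) gives peak 12: d1:12  d2:7  d3:7  d4:4  d5:0  d6:0.
Shift C→5.
Schedule A@1, B@1, C@5, D@1: d1:7  d2:7  d3:7  d4:4  d5:5  d6:0 — peak 7.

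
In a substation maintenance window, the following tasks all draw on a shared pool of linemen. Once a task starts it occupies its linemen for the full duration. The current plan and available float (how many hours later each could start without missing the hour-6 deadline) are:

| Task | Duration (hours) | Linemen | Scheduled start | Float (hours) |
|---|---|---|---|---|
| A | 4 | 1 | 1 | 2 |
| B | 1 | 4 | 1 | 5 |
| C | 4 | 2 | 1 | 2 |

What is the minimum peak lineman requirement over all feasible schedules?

Early-start (A@1, B@1, C@1) gives peak 7: h1:7  h2:3  h3:3  h4:3  h5:0  h6:0.
Shift B→5.
Schedule A@1, B@5, C@1: h1:3  h2:3  h3:3  h4:3  h5:4  h6:0 — peak 4.

4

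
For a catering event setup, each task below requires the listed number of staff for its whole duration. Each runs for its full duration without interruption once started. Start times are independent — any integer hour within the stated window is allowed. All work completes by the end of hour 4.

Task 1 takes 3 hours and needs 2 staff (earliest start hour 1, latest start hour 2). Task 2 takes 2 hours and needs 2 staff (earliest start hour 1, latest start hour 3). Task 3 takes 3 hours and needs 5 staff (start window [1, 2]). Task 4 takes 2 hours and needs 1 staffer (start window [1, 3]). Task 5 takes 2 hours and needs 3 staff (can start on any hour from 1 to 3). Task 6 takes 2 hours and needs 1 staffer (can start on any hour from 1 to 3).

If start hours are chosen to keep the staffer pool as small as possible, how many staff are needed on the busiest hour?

11

Early-start (Task 1@1, Task 2@1, Task 3@1, Task 4@1, Task 5@1, Task 6@1) gives peak 14: h1:14  h2:14  h3:7  h4:0.
Shift Task 5→3.
Schedule Task 1@1, Task 2@1, Task 3@1, Task 4@1, Task 5@3, Task 6@1: h1:11  h2:11  h3:10  h4:3 — peak 11.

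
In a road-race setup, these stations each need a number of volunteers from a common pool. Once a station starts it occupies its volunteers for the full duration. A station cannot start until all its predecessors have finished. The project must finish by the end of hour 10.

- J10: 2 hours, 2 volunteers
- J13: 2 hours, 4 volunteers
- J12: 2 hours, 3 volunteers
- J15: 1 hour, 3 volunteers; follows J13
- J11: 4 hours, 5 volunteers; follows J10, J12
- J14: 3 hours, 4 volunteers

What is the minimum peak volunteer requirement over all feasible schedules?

Early-start (J10@1, J13@1, J12@1, J15@3, J11@3, J14@1) gives peak 13: h1:13  h2:13  h3:12  h4:5  h5:5  h6:5  h7:0  h8:0  h9:0  h10:0.
Shift J12→3, J11→7, J14→4.
Schedule J10@1, J13@1, J12@3, J15@3, J11@7, J14@4: h1:6  h2:6  h3:6  h4:7  h5:4  h6:4  h7:5  h8:5  h9:5  h10:5 — peak 7.

7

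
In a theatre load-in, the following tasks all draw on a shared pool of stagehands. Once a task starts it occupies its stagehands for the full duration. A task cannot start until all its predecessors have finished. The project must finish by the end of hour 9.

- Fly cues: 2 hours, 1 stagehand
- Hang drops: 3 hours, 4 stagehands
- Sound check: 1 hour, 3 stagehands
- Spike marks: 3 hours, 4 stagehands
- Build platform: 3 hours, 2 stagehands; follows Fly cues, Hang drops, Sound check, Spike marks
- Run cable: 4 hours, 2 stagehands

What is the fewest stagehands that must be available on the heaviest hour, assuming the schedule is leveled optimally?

Early-start (Fly cues@1, Hang drops@1, Sound check@1, Spike marks@1, Build platform@4, Run cable@1) gives peak 14: h1:14  h2:11  h3:10  h4:4  h5:2  h6:2  h7:0  h8:0  h9:0.
Shift Sound check→3, Spike marks→4, Build platform→7, Run cable→4.
Schedule Fly cues@1, Hang drops@1, Sound check@3, Spike marks@4, Build platform@7, Run cable@4: h1:5  h2:5  h3:7  h4:6  h5:6  h6:6  h7:4  h8:2  h9:2 — peak 7.

7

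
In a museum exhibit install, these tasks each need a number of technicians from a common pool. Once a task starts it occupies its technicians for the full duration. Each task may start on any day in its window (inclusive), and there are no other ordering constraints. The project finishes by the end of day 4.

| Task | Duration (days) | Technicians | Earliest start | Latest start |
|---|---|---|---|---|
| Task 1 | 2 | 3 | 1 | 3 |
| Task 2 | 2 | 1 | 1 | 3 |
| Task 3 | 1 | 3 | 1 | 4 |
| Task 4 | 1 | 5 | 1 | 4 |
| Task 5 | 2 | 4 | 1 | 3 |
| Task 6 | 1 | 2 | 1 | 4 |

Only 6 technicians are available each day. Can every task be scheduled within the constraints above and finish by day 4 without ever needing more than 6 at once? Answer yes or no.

no

Total technician-days = 26; over 4 days the average is 26/4 > 6, so some day must exceed 6.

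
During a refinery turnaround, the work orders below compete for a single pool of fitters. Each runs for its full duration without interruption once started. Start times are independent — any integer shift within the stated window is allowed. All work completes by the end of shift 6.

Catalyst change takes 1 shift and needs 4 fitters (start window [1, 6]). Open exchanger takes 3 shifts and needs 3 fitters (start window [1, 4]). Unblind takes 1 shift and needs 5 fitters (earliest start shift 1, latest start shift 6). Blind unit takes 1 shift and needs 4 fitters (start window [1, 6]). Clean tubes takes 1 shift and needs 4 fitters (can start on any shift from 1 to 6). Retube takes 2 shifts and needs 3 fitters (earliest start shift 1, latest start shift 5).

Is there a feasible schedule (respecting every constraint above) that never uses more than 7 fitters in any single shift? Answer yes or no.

yes

Schedule Catalyst change@1, Open exchanger@1, Unblind@4, Blind unit@2, Clean tubes@3, Retube@5: s1:7  s2:7  s3:7  s4:5  s5:3  s6:3 — peak 7 ≤ 7.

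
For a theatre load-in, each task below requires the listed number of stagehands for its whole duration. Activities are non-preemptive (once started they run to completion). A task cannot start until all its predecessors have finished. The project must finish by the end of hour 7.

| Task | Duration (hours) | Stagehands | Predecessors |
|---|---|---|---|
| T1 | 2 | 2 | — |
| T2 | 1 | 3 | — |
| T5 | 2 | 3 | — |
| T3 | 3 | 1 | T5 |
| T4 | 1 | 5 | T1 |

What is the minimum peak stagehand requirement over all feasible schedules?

Early-start (T1@1, T2@1, T5@1, T3@3, T4@3) gives peak 8: h1:8  h2:5  h3:6  h4:1  h5:1  h6:0  h7:0.
Shift T5→2, T3→4, T4→7.
Schedule T1@1, T2@1, T5@2, T3@4, T4@7: h1:5  h2:5  h3:3  h4:1  h5:1  h6:1  h7:5 — peak 5.

5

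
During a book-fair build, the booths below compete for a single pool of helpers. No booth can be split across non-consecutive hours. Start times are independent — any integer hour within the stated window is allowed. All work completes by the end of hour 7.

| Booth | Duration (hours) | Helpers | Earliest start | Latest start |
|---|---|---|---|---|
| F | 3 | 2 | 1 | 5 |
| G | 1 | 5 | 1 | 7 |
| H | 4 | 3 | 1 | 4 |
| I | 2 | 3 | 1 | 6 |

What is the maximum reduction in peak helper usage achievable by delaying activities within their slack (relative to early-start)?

8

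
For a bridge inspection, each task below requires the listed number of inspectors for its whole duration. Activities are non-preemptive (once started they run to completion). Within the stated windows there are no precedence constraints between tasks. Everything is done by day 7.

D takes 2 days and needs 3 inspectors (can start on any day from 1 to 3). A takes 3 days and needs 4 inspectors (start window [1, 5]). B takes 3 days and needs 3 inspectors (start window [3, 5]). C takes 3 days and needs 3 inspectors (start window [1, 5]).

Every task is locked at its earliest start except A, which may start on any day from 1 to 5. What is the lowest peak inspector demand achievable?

A@1: d1:10  d2:10  d3:10  d4:3  d5:3  d6:0  d7:0 → peak 10
A@2: d1:6  d2:10  d3:10  d4:7  d5:3  d6:0  d7:0 → peak 10
A@3: d1:6  d2:6  d3:10  d4:7  d5:7  d6:0  d7:0 → peak 10
A@4: d1:6  d2:6  d3:6  d4:7  d5:7  d6:4  d7:0 → peak 7
A@5: d1:6  d2:6  d3:6  d4:3  d5:7  d6:4  d7:4 → peak 7
Best is A@4, peak 7.

7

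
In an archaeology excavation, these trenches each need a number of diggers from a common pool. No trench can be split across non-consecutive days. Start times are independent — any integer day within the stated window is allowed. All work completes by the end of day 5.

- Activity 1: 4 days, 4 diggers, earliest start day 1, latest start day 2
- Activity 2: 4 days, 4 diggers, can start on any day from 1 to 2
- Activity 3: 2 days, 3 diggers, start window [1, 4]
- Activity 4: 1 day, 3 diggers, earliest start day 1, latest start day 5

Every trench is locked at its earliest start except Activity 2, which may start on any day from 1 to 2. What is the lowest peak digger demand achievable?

Activity 2@1: d1:14  d2:11  d3:8  d4:8  d5:0 → peak 14
Activity 2@2: d1:10  d2:11  d3:8  d4:8  d5:4 → peak 11
Best is Activity 2@2, peak 11.

11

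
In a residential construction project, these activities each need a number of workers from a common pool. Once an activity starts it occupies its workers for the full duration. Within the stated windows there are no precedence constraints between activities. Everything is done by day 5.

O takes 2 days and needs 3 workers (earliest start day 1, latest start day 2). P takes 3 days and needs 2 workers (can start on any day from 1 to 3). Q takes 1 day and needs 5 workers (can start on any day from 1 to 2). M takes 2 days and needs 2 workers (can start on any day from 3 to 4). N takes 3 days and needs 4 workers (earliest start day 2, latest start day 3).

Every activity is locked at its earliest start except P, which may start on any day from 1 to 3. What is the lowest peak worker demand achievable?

P@1: d1:10  d2:9  d3:8  d4:6  d5:0 → peak 10
P@2: d1:8  d2:9  d3:8  d4:8  d5:0 → peak 9
P@3: d1:8  d2:7  d3:8  d4:8  d5:2 → peak 8
Best is P@3, peak 8.

8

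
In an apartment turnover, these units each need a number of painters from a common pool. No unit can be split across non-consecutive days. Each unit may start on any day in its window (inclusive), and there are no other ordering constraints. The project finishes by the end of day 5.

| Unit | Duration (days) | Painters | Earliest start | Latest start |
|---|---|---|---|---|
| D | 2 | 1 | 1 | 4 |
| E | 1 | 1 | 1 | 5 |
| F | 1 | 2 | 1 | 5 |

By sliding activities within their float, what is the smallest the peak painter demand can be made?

Early-start (D@1, E@1, F@1) gives peak 4: d1:4  d2:1  d3:0  d4:0  d5:0.
Shift F→3.
Schedule D@1, E@1, F@3: d1:2  d2:1  d3:2  d4:0  d5:0 — peak 2.

2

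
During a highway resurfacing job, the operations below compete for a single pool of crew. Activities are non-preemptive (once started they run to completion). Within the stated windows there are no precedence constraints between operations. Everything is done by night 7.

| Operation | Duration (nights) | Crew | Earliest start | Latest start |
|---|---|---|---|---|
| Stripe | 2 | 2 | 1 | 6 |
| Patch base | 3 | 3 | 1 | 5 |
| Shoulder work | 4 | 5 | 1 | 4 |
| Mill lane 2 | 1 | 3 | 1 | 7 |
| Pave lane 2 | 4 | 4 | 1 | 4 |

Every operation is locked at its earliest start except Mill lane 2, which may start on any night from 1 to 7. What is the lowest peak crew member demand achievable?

Mill lane 2@1: n1:17  n2:14  n3:12  n4:9  n5:0  n6:0  n7:0 → peak 17
Mill lane 2@2: n1:14  n2:17  n3:12  n4:9  n5:0  n6:0  n7:0 → peak 17
Mill lane 2@3: n1:14  n2:14  n3:15  n4:9  n5:0  n6:0  n7:0 → peak 15
Mill lane 2@4: n1:14  n2:14  n3:12  n4:12  n5:0  n6:0  n7:0 → peak 14
Mill lane 2@5: n1:14  n2:14  n3:12  n4:9  n5:3  n6:0  n7:0 → peak 14
Mill lane 2@6: n1:14  n2:14  n3:12  n4:9  n5:0  n6:3  n7:0 → peak 14
Mill lane 2@7: n1:14  n2:14  n3:12  n4:9  n5:0  n6:0  n7:3 → peak 14
Best is Mill lane 2@4, peak 14.

14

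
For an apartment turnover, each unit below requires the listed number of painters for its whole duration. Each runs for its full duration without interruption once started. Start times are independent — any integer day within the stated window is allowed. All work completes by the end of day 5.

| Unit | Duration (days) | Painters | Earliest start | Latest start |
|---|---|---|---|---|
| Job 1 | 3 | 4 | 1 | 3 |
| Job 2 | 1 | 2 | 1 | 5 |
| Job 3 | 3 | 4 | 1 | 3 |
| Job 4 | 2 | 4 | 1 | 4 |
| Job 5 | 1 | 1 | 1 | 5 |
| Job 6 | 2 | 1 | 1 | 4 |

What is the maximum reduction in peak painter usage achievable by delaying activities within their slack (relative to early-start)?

8

Early-start peak: d1:16  d2:13  d3:8  d4:0  d5:0 ⇒ 16.
Leveled (Job 1@1, Job 2@1, Job 3@3, Job 4@4, Job 5@1, Job 6@1): d1:8  d2:5  d3:8  d4:8  d5:8 ⇒ 8.
Reduction 16 − 8 = 8.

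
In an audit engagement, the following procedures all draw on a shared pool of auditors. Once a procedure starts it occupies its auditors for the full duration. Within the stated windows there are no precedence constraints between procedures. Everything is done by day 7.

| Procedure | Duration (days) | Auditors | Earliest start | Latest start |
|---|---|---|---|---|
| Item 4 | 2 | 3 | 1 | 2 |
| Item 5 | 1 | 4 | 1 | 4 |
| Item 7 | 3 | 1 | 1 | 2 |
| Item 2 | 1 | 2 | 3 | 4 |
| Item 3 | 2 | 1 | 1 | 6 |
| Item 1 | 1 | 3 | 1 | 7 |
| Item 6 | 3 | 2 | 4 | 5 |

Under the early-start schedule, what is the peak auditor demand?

Early-start schedule: Item 4@1, Item 5@1, Item 7@1, Item 2@3, Item 3@1, Item 1@1, Item 6@4.
Load per day: day 1: 12, day 2: 5, day 3: 3, day 4: 2, day 5: 2, day 6: 2, day 7: 0.
Peak is 12.

12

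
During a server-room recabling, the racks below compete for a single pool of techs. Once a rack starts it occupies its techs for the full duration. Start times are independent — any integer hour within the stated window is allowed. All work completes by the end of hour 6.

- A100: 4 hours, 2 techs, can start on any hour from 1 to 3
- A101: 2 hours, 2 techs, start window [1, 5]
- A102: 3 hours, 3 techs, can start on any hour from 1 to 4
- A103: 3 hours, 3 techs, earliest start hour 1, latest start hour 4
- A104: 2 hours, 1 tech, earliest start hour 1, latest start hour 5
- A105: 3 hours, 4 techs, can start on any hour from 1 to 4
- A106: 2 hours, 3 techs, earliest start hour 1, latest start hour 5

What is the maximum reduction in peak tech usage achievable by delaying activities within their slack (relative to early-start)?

Early-start peak: h1:18  h2:18  h3:12  h4:2  h5:0  h6:0 ⇒ 18.
Leveled (A100@1, A101@1, A102@3, A103@4, A104@1, A105@1, A106@5): h1:9  h2:9  h3:9  h4:8  h5:9  h6:6 ⇒ 9.
Reduction 18 − 9 = 9.

9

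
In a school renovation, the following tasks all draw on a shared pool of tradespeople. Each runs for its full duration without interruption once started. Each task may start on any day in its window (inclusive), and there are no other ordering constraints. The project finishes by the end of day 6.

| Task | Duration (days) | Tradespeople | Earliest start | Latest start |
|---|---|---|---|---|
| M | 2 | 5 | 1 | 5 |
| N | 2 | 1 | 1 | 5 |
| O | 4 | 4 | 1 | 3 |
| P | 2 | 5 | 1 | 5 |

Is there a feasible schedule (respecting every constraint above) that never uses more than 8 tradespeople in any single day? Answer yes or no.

The minimum achievable peak is 9; 8 < 9, so no feasible schedule stays within the cap.

no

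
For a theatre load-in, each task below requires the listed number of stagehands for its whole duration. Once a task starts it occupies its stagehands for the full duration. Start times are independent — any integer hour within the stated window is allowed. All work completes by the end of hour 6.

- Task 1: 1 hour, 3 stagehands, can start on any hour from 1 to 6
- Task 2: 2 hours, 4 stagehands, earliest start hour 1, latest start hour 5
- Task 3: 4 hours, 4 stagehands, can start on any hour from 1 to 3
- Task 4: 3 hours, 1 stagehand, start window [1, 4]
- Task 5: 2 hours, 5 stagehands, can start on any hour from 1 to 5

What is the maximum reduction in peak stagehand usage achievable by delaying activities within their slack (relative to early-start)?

9

Early-start peak: h1:17  h2:14  h3:5  h4:4  h5:0  h6:0 ⇒ 17.
Leveled (Task 1@1, Task 2@2, Task 3@1, Task 4@4, Task 5@5): h1:7  h2:8  h3:8  h4:5  h5:6  h6:6 ⇒ 8.
Reduction 17 − 8 = 9.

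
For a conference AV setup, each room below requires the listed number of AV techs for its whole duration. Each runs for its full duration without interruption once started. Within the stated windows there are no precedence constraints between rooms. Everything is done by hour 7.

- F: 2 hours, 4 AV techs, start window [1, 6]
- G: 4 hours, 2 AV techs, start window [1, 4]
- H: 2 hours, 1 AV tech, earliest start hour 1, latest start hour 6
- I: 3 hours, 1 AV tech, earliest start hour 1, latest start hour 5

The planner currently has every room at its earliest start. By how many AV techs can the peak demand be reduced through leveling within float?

Early-start peak: h1:8  h2:8  h3:3  h4:2  h5:0  h6:0  h7:0 ⇒ 8.
Leveled (F@1, G@3, H@3, I@3): h1:4  h2:4  h3:4  h4:4  h5:3  h6:2  h7:0 ⇒ 4.
Reduction 8 − 4 = 4.

4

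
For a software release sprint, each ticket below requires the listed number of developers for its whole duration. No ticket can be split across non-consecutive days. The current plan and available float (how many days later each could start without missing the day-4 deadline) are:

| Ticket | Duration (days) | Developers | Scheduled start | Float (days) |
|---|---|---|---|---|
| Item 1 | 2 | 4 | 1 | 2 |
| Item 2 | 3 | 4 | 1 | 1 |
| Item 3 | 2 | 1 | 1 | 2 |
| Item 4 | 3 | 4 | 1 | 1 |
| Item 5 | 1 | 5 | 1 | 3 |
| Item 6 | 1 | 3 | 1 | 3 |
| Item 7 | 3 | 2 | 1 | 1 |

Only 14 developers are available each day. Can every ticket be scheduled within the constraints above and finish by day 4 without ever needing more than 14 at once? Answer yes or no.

yes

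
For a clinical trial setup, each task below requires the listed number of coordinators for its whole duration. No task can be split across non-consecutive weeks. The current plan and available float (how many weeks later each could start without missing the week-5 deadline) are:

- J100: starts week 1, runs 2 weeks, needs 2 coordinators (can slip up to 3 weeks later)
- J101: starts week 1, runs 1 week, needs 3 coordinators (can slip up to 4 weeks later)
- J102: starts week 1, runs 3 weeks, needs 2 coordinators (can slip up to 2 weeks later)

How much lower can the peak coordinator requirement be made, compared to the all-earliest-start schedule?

3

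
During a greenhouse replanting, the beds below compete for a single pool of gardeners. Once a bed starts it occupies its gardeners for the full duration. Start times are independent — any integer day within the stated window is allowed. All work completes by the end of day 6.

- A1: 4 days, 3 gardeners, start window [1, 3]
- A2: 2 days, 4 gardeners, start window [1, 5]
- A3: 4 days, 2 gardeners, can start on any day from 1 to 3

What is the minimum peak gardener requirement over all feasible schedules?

5

Early-start (A1@1, A2@1, A3@1) gives peak 9: d1:9  d2:9  d3:5  d4:5  d5:0  d6:0.
Shift A2→5.
Schedule A1@1, A2@5, A3@1: d1:5  d2:5  d3:5  d4:5  d5:4  d6:4 — peak 5.
Total gardener-days = 28 over 6 days ⇒ peak ≥ ⌈28/6⌉ = 5, so 5 is optimal.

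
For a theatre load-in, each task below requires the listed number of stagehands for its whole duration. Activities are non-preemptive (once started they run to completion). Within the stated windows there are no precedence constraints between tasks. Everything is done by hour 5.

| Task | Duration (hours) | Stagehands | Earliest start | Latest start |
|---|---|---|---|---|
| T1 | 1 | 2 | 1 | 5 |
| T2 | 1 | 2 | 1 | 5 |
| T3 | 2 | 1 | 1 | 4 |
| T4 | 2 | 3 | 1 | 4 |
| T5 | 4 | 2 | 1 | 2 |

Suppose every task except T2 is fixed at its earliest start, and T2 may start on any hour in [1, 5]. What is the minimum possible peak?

T2@1: h1:10  h2:6  h3:2  h4:2  h5:0 → peak 10
T2@2: h1:8  h2:8  h3:2  h4:2  h5:0 → peak 8
T2@3: h1:8  h2:6  h3:4  h4:2  h5:0 → peak 8
T2@4: h1:8  h2:6  h3:2  h4:4  h5:0 → peak 8
T2@5: h1:8  h2:6  h3:2  h4:2  h5:2 → peak 8
Best is T2@2, peak 8.

8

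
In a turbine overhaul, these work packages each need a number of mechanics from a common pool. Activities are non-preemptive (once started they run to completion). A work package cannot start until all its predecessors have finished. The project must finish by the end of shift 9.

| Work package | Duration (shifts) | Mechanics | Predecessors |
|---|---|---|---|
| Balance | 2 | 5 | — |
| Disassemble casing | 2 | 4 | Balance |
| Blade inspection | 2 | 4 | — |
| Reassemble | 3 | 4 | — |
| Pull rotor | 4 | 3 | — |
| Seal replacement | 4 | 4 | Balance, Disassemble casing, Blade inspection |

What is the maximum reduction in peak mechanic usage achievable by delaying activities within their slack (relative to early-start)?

Early-start peak: s1:16  s2:16  s3:11  s4:7  s5:4  s6:4  s7:4  s8:4  s9:0 ⇒ 16.
Leveled (Balance@1, Disassemble casing@3, Blade inspection@1, Reassemble@3, Pull rotor@5, Seal replacement@6): s1:9  s2:9  s3:8  s4:8  s5:7  s6:7  s7:7  s8:7  s9:4 ⇒ 9.
Reduction 16 − 9 = 7.

7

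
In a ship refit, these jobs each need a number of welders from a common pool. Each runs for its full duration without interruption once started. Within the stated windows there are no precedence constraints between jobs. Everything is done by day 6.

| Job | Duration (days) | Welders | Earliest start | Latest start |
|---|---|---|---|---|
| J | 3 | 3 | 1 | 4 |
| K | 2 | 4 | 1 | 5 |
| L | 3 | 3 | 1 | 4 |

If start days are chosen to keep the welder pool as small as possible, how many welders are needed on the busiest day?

Early-start (J@1, K@1, L@1) gives peak 10: d1:10  d2:10  d3:6  d4:0  d5:0  d6:0.
Shift K→4.
Schedule J@1, K@4, L@1: d1:6  d2:6  d3:6  d4:4  d5:4  d6:0 — peak 6.

6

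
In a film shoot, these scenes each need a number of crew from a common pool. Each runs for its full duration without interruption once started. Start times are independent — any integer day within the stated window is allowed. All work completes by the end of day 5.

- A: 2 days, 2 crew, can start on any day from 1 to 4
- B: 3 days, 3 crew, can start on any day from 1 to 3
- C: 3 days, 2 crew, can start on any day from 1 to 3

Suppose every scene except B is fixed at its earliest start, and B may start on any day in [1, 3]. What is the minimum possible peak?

5

B@1: d1:7  d2:7  d3:5  d4:0  d5:0 → peak 7
B@2: d1:4  d2:7  d3:5  d4:3  d5:0 → peak 7
B@3: d1:4  d2:4  d3:5  d4:3  d5:3 → peak 5
Best is B@3, peak 5.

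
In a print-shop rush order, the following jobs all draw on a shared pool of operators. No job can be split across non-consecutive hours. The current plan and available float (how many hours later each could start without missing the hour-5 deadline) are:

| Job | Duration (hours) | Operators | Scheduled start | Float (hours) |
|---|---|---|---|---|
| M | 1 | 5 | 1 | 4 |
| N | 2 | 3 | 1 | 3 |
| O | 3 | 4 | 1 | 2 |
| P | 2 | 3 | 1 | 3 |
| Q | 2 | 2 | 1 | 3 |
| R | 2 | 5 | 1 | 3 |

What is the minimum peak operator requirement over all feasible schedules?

9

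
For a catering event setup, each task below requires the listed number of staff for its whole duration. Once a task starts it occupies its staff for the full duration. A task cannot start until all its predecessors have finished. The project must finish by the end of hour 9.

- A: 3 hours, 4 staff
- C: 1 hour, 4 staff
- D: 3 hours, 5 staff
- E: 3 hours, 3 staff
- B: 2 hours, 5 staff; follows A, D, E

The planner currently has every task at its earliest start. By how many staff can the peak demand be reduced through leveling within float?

9

Early-start peak: h1:16  h2:12  h3:12  h4:5  h5:5  h6:0  h7:0  h8:0  h9:0 ⇒ 16.
Leveled (A@1, C@4, D@5, E@1, B@8): h1:7  h2:7  h3:7  h4:4  h5:5  h6:5  h7:5  h8:5  h9:5 ⇒ 7.
Reduction 16 − 7 = 9.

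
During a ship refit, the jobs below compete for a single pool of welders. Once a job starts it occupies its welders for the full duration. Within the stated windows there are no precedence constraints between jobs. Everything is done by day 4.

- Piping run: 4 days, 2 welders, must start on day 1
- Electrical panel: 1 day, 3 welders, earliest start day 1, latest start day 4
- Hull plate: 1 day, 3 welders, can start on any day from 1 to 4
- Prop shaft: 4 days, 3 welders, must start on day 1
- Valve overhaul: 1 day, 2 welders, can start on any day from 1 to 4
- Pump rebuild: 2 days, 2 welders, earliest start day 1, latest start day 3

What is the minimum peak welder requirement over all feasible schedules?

9

Early-start (Piping run@1, Electrical panel@1, Hull plate@1, Prop shaft@1, Valve overhaul@1, Pump rebuild@1) gives peak 15: d1:15  d2:7  d3:5  d4:5.
Shift Hull plate→2, Valve overhaul→3, Pump rebuild→3.
Schedule Piping run@1, Electrical panel@1, Hull plate@2, Prop shaft@1, Valve overhaul@3, Pump rebuild@3: d1:8  d2:8  d3:9  d4:7 — peak 9.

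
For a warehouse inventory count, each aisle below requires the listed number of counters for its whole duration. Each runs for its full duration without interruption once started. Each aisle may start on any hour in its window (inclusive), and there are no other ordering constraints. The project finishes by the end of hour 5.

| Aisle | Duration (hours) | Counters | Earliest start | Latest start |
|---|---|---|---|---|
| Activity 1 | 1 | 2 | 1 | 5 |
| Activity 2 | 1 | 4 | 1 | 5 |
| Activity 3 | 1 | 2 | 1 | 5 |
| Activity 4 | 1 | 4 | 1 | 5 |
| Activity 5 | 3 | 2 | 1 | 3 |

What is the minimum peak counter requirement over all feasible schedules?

4

Early-start (Activity 1@1, Activity 2@1, Activity 3@1, Activity 4@1, Activity 5@1) gives peak 14: h1:14  h2:2  h3:2  h4:0  h5:0.
Shift Activity 2→4, Activity 3→2, Activity 4→5.
Schedule Activity 1@1, Activity 2@4, Activity 3@2, Activity 4@5, Activity 5@1: h1:4  h2:4  h3:2  h4:4  h5:4 — peak 4.
Total counter-hours = 18 over 5 hours ⇒ peak ≥ ⌈18/5⌉ = 4, so 4 is optimal.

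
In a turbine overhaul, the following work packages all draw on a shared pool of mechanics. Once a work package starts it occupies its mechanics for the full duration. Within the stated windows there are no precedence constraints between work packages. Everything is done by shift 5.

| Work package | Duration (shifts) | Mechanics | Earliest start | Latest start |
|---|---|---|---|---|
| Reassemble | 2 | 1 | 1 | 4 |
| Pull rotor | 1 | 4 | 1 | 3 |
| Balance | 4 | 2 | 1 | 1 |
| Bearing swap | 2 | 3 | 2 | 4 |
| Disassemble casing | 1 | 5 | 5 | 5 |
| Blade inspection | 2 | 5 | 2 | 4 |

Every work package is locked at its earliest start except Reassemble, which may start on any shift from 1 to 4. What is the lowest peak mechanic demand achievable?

Reassemble@1: s1:7  s2:11  s3:10  s4:2  s5:5 → peak 11
Reassemble@2: s1:6  s2:11  s3:11  s4:2  s5:5 → peak 11
Reassemble@3: s1:6  s2:10  s3:11  s4:3  s5:5 → peak 11
Reassemble@4: s1:6  s2:10  s3:10  s4:3  s5:6 → peak 10
Best is Reassemble@4, peak 10.

10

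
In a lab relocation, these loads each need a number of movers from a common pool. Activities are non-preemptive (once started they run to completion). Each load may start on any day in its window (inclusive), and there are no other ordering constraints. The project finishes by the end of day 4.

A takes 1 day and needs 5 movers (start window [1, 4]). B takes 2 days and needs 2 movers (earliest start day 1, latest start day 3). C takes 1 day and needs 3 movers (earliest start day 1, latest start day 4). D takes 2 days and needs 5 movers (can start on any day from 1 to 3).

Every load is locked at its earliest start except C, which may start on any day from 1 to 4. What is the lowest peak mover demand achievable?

12

C@1: d1:15  d2:7  d3:0  d4:0 → peak 15
C@2: d1:12  d2:10  d3:0  d4:0 → peak 12
C@3: d1:12  d2:7  d3:3  d4:0 → peak 12
C@4: d1:12  d2:7  d3:0  d4:3 → peak 12
Best is C@2, peak 12.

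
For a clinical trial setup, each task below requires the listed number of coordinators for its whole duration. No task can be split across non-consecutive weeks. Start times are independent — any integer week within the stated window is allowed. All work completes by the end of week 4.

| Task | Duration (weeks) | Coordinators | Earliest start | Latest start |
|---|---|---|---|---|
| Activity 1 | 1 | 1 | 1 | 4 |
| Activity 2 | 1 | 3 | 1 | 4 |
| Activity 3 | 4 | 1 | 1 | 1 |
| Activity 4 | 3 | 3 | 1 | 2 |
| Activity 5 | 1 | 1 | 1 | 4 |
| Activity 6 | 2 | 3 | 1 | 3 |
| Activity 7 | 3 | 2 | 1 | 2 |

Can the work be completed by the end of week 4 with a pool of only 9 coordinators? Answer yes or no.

yes

Schedule Activity 1@1, Activity 2@1, Activity 3@1, Activity 4@1, Activity 5@1, Activity 6@2, Activity 7@2: w1:9  w2:9  w3:9  w4:3 — peak 9 ≤ 9.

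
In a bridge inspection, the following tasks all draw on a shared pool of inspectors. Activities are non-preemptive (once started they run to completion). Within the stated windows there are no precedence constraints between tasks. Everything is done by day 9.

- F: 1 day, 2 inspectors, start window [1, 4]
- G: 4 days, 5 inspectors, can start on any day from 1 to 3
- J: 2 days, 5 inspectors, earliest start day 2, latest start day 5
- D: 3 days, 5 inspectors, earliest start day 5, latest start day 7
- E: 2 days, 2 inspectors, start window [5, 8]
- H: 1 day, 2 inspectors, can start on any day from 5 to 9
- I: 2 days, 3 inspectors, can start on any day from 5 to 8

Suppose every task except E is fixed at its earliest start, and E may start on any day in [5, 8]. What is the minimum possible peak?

10

E@5: d1:7  d2:10  d3:10  d4:5  d5:12  d6:10  d7:5  d8:0  d9:0 → peak 12
E@6: d1:7  d2:10  d3:10  d4:5  d5:10  d6:10  d7:7  d8:0  d9:0 → peak 10
E@7: d1:7  d2:10  d3:10  d4:5  d5:10  d6:8  d7:7  d8:2  d9:0 → peak 10
E@8: d1:7  d2:10  d3:10  d4:5  d5:10  d6:8  d7:5  d8:2  d9:2 → peak 10
Best is E@6, peak 10.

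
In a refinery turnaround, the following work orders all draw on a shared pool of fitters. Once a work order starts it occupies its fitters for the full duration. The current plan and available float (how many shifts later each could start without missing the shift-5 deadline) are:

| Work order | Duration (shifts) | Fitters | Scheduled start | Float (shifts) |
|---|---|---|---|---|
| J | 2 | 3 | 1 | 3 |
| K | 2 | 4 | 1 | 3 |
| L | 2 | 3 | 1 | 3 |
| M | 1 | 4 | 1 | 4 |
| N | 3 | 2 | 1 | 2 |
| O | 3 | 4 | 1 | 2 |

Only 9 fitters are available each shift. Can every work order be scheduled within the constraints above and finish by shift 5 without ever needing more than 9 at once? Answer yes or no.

Schedule J@1, K@1, L@3, M@5, N@1, O@3: s1:9  s2:9  s3:9  s4:7  s5:8 — peak 9 ≤ 9.

yes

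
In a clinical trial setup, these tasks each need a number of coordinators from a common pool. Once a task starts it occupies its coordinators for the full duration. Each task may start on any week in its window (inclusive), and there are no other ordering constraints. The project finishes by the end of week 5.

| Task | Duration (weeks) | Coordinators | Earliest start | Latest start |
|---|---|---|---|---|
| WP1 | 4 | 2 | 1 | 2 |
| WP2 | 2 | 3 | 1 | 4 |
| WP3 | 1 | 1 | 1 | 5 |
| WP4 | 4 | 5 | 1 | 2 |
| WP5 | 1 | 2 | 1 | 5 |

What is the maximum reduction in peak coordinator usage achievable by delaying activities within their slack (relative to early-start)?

3

Early-start peak: w1:13  w2:10  w3:7  w4:7  w5:0 ⇒ 13.
Leveled (WP1@1, WP2@1, WP3@1, WP4@2, WP5@1): w1:8  w2:10  w3:7  w4:7  w5:5 ⇒ 10.
Reduction 13 − 10 = 3.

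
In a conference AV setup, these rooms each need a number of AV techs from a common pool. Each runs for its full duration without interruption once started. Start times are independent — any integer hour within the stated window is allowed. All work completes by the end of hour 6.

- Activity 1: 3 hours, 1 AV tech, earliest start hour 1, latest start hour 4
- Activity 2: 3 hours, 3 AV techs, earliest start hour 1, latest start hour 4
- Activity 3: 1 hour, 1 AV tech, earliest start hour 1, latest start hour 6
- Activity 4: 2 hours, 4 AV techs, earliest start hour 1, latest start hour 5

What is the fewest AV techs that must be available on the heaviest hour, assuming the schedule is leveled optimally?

4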